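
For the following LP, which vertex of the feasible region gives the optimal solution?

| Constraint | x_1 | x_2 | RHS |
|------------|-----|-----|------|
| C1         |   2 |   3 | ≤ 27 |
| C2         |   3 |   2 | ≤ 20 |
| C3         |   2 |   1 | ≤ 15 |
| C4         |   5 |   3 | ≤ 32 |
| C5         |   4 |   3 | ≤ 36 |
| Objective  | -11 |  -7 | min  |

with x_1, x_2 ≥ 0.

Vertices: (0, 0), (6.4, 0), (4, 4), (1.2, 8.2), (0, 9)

Evaluate the objective at each vertex of the feasible region:
  z(0, 0) = 0
  z(6.4, 0) = -70.4
  z(4, 4) = -72  ←
  z(1.2, 8.2) = -70.6
  z(0, 9) = -63
The minimum is at x_1 = 4, x_2 = 4.

(4, 4)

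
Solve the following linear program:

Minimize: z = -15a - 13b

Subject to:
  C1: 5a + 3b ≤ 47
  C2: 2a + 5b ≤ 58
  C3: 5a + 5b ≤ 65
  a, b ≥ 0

Evaluate the objective at each vertex of the feasible region:
  z(0, 0) = 0
  z(9.4, 0) = -141
  z(4, 9) = -177  ←
  z(2.333, 10.67) = -173.7
  z(0, 11.6) = -150.8
The minimum is at a = 4, b = 9.

a = 4, b = 9, z = -177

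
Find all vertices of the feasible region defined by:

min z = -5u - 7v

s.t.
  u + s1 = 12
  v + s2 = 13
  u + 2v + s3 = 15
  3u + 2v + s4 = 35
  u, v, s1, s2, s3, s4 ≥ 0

(0, 0), (11.67, 0), (10, 2.5), (0, 7.5)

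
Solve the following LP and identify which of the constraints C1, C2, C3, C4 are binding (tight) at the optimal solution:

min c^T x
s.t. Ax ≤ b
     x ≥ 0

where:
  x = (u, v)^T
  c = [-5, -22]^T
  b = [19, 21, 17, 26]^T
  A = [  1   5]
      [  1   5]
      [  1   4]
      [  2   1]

At u = 9, v = 2, compute slack b - a·x for each constraint:
  C1: 19 − 19 = 0  (binding)
  C2: 21 − 19 = 2  (slack)
  C3: 17 − 17 = 0  (binding)
  C4: 26 − 20 = 6  (slack)

Optimal: u = 9, v = 2
Binding: C1, C3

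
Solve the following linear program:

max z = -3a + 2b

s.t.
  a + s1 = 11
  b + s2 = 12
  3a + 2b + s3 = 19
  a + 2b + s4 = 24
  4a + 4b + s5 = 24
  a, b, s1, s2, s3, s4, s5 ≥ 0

Evaluate the objective at each vertex of the feasible region:
  z(0, 0) = 0
  z(6, 0) = -18
  z(0, 6) = 12  ←
The maximum is at a = 0, b = 6.

a = 0, b = 6, z = 12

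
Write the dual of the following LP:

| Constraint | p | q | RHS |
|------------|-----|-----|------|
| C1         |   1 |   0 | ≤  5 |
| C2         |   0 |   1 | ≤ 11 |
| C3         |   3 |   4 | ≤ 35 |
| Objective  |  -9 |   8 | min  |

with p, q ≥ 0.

Primal min cᵀx s.t. Ax ≤ b, x ≥ 0  →  Dual max −bᵀy s.t. Aᵀy ≥ −c, y ≥ 0.

Maximize: z = -5y1 - 11y2 - 35y3

Subject to:
  y1 + 3y3 ≥ 9
  y2 + 4y3 ≥ -8
  y1, y2, y3 ≥ 0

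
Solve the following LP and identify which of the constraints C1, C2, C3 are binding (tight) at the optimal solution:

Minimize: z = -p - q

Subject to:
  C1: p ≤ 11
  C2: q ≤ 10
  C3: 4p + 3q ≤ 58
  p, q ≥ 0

At p = 7, q = 10, compute slack b - a·x for each constraint:
  C1: 11 − 7 = 4  (slack)
  C2: 10 − 10 = 0  (binding)
  C3: 58 − 58 = 0  (binding)

Optimal: p = 7, q = 10
Binding: C2, C3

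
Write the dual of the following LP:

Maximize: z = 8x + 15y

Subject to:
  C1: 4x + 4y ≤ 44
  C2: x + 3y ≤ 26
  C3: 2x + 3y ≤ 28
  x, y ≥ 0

Primal max cᵀx s.t. Ax ≤ b, x ≥ 0  →  Dual min bᵀy s.t. Aᵀy ≥ c, y ≥ 0.

Minimize: z = 44y1 + 26y2 + 28y3

Subject to:
  4y1 + y2 + 2y3 ≥ 8
  4y1 + 3y2 + 3y3 ≥ 15
  y1, y2, y3 ≥ 0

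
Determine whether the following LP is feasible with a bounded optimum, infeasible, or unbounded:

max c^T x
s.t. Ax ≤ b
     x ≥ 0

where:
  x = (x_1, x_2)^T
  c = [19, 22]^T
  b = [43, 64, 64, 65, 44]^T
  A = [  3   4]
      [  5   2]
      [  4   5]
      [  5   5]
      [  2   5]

Feasible with a bounded optimal solution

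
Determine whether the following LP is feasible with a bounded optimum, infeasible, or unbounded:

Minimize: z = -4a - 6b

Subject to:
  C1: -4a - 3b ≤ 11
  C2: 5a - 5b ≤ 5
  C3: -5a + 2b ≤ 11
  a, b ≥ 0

Unbounded (objective can decrease without bound)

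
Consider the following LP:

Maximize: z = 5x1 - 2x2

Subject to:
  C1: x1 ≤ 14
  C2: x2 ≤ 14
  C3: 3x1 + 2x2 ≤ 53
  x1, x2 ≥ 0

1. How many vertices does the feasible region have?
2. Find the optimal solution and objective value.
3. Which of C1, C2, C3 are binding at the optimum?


1. 5
2. x1 = 14, x2 = 0, z = 70
3. C1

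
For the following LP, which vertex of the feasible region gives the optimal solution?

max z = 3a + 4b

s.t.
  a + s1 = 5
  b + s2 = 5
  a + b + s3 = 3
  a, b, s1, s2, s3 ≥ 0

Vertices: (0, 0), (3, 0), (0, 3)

Evaluate the objective at each vertex of the feasible region:
  z(0, 0) = 0
  z(3, 0) = 9
  z(0, 3) = 12  ←
The maximum is at a = 0, b = 3.

(0, 3)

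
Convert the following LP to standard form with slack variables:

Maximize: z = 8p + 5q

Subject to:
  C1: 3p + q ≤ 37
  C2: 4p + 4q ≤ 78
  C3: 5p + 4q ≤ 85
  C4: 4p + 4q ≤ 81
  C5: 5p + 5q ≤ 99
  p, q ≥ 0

max z = 8p + 5q

s.t.
  3p + q + s1 = 37
  4p + 4q + s2 = 78
  5p + 4q + s3 = 85
  4p + 4q + s4 = 81
  5p + 5q + s5 = 99
  p, q, s1, s2, s3, s4, s5 ≥ 0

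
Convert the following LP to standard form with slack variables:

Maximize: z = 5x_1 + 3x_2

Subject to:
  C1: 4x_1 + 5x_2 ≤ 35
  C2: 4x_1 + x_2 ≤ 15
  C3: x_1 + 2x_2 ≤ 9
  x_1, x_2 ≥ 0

max z = 5x_1 + 3x_2

s.t.
  4x_1 + 5x_2 + s1 = 35
  4x_1 + x_2 + s2 = 15
  x_1 + 2x_2 + s3 = 9
  x_1, x_2, s1, s2, s3 ≥ 0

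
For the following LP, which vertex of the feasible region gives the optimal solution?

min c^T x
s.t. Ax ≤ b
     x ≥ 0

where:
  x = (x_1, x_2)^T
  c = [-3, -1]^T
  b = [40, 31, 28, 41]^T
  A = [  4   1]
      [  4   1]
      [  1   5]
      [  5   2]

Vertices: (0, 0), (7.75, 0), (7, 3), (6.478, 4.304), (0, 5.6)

Evaluate the objective at each vertex of the feasible region:
  z(0, 0) = 0
  z(7.75, 0) = -23.25
  z(7, 3) = -24  ←
  z(6.478, 4.304) = -23.74
  z(0, 5.6) = -5.6
The minimum is at x_1 = 7, x_2 = 3.

(7, 3)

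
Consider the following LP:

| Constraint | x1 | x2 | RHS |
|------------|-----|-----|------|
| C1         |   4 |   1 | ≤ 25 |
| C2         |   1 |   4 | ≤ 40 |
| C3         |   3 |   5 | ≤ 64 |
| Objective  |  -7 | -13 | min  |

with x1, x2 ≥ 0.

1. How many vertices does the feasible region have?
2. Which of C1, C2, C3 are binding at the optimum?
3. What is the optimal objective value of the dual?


1. 4
2. C1, C2
3. -145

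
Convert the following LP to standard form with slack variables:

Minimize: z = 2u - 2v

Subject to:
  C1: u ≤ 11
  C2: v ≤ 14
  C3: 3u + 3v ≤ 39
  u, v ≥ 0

min z = 2u - 2v

s.t.
  u + s1 = 11
  v + s2 = 14
  3u + 3v + s3 = 39
  u, v, s1, s2, s3 ≥ 0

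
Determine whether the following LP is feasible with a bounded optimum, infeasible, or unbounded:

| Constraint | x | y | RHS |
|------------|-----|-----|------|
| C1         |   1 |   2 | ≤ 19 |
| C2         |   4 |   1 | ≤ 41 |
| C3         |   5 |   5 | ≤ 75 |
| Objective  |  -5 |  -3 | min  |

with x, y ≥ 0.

Feasible with a bounded optimal solution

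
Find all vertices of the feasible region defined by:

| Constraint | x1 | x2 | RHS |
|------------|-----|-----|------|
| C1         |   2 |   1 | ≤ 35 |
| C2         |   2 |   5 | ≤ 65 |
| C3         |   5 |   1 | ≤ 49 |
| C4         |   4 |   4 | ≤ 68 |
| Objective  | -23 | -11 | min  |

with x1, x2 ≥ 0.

(0, 0), (9.8, 0), (8, 9), (6.667, 10.33), (0, 13)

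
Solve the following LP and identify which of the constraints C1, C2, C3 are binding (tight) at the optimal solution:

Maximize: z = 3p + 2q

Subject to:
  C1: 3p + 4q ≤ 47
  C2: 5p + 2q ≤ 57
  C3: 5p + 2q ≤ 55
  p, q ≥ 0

At p = 9, q = 5, compute slack b - a·x for each constraint:
  C1: 47 − 47 = 0  (binding)
  C2: 57 − 55 = 2  (slack)
  C3: 55 − 55 = 0  (binding)

Optimal: p = 9, q = 5
Binding: C1, C3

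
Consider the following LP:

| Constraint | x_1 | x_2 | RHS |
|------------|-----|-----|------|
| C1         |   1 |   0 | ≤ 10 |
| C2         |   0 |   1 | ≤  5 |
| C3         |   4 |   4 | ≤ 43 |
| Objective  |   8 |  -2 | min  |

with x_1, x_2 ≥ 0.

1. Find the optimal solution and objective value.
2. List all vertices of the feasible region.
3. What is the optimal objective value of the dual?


1. x_1 = 0, x_2 = 5, z = -10
2. (0, 0), (10, 0), (10, 0.75), (5.75, 5), (0, 5)
3. -10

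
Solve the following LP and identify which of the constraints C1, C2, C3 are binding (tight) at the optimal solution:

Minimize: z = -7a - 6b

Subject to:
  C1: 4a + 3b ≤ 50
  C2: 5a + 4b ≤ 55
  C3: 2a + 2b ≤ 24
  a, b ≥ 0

At a = 7, b = 5, compute slack b - a·x for each constraint:
  C1: 50 − 43 = 7  (slack)
  C2: 55 − 55 = 0  (binding)
  C3: 24 − 24 = 0  (binding)

Optimal: a = 7, b = 5
Binding: C2, C3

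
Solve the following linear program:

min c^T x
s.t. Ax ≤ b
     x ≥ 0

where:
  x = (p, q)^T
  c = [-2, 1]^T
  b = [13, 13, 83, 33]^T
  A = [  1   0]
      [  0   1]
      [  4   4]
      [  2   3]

Evaluate the objective at each vertex of the feasible region:
  z(0, 0) = 0
  z(13, 0) = -26  ←
  z(13, 2.333) = -23.67
  z(0, 11) = 11
The minimum is at p = 13, q = 0.

p = 13, q = 0, z = -26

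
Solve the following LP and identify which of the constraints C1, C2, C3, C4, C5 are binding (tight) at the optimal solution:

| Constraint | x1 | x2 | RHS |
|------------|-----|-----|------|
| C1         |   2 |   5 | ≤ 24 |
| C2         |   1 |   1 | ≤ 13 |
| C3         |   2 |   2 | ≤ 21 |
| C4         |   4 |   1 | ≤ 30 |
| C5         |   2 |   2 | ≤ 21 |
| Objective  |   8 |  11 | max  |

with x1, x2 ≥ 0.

At x1 = 7, x2 = 2, compute slack b - a·x for each constraint:
  C1: 24 − 24 = 0  (binding)
  C2: 13 − 9 = 4  (slack)
  C3: 21 − 18 = 3  (slack)
  C4: 30 − 30 = 0  (binding)
  C5: 21 − 18 = 3  (slack)

Optimal: x1 = 7, x2 = 2
Binding: C1, C4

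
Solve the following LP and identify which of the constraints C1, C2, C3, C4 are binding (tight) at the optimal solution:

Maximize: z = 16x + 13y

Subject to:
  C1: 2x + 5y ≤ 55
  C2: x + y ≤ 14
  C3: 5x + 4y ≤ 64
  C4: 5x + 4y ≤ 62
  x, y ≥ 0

At x = 6, y = 8, compute slack b - a·x for each constraint:
  C1: 55 − 52 = 3  (slack)
  C2: 14 − 14 = 0  (binding)
  C3: 64 − 62 = 2  (slack)
  C4: 62 − 62 = 0  (binding)

Optimal: x = 6, y = 8
Binding: C2, C4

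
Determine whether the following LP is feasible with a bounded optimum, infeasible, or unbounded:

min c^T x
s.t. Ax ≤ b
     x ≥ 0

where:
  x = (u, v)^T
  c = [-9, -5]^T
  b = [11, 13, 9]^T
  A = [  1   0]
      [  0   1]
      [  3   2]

Feasible with a bounded optimal solution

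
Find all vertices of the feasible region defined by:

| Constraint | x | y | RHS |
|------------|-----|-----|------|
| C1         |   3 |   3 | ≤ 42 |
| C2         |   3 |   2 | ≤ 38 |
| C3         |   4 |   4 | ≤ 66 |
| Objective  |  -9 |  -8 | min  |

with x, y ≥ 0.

(0, 0), (12.67, 0), (10, 4), (0, 14)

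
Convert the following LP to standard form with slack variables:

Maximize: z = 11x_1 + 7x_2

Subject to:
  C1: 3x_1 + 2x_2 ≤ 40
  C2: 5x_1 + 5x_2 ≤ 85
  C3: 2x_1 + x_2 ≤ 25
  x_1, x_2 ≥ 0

max z = 11x_1 + 7x_2

s.t.
  3x_1 + 2x_2 + s1 = 40
  5x_1 + 5x_2 + s2 = 85
  2x_1 + x_2 + s3 = 25
  x_1, x_2, s1, s2, s3 ≥ 0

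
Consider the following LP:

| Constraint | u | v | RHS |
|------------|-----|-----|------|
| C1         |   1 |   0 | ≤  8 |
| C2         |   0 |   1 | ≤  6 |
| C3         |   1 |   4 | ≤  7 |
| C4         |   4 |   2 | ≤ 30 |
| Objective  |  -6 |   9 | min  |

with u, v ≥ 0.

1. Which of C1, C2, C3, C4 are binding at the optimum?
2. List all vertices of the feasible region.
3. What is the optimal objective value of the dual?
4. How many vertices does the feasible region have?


1. C3
2. (0, 0), (7, 0), (0, 1.75)
3. -42
4. 3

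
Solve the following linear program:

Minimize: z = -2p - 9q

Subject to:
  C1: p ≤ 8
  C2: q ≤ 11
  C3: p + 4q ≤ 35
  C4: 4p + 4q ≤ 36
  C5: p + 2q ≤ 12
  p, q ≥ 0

Evaluate the objective at each vertex of the feasible region:
  z(0, 0) = 0
  z(8, 0) = -16
  z(8, 1) = -25
  z(6, 3) = -39
  z(0, 6) = -54  ←
The minimum is at p = 0, q = 6.

p = 0, q = 6, z = -54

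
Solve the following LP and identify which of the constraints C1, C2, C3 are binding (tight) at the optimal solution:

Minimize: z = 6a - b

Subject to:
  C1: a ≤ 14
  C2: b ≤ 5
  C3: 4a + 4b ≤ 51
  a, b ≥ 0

At a = 0, b = 5, compute slack b - a·x for each constraint:
  C1: 14 − 0 = 14  (slack)
  C2: 5 − 5 = 0  (binding)
  C3: 51 − 20 = 31  (slack)

Optimal: a = 0, b = 5
Binding: C2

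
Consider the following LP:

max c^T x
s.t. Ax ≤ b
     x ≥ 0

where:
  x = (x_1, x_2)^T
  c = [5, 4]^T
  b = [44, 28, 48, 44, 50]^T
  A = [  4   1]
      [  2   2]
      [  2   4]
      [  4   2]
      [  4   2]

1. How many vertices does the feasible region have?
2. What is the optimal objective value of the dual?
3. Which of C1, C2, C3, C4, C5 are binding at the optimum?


1. 5
2. 64
3. C2, C4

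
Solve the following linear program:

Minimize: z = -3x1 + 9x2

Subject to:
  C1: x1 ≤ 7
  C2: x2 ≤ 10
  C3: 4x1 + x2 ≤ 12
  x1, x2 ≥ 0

Evaluate the objective at each vertex of the feasible region:
  z(0, 0) = 0
  z(3, 0) = -9  ←
  z(0.5, 10) = 88.5
  z(0, 10) = 90
The minimum is at x1 = 3, x2 = 0.

x1 = 3, x2 = 0, z = -9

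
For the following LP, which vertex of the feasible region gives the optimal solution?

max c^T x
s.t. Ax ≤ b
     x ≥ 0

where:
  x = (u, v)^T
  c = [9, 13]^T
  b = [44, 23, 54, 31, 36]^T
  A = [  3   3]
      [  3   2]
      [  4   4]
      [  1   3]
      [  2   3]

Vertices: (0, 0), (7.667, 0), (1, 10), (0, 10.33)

Evaluate the objective at each vertex of the feasible region:
  z(0, 0) = 0
  z(7.667, 0) = 69
  z(1, 10) = 139  ←
  z(0, 10.33) = 134.3
The maximum is at u = 1, v = 10.

(1, 10)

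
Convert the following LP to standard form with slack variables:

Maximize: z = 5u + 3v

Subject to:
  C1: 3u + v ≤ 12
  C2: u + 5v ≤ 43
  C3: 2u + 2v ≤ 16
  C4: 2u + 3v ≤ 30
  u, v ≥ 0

max z = 5u + 3v

s.t.
  3u + v + s1 = 12
  u + 5v + s2 = 43
  2u + 2v + s3 = 16
  2u + 3v + s4 = 30
  u, v, s1, s2, s3, s4 ≥ 0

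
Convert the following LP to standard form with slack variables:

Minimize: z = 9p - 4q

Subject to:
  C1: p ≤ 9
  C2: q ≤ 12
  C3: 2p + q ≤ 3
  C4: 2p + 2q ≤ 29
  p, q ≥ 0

min z = 9p - 4q

s.t.
  p + s1 = 9
  q + s2 = 12
  2p + q + s3 = 3
  2p + 2q + s4 = 29
  p, q, s1, s2, s3, s4 ≥ 0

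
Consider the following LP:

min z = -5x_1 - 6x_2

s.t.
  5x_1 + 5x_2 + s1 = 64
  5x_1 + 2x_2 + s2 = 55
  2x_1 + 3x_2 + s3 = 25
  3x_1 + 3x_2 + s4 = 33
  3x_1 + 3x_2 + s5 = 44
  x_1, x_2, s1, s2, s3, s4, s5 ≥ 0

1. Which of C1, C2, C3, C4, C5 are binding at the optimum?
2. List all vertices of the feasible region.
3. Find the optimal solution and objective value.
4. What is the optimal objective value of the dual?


1. C3, C4
2. (0, 0), (11, 0), (8, 3), (0, 8.333)
3. x_1 = 8, x_2 = 3, z = -58
4. -58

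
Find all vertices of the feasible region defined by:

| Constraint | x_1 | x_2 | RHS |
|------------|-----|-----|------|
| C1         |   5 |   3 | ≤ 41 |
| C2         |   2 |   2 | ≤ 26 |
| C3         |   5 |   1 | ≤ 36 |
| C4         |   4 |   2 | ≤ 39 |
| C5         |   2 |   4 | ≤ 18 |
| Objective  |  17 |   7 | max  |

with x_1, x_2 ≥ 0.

(0, 0), (7.2, 0), (7, 1), (0, 4.5)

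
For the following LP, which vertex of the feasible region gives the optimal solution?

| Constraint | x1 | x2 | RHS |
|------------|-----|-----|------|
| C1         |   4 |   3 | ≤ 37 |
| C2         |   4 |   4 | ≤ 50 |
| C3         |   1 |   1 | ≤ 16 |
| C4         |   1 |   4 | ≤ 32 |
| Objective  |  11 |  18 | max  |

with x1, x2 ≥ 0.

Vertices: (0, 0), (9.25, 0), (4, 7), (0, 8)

Evaluate the objective at each vertex of the feasible region:
  z(0, 0) = 0
  z(9.25, 0) = 101.8
  z(4, 7) = 170  ←
  z(0, 8) = 144
The maximum is at x1 = 4, x2 = 7.

(4, 7)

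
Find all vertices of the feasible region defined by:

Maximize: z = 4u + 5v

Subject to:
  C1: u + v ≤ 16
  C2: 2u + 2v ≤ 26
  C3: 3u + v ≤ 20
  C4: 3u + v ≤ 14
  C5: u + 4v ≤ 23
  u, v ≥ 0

(0, 0), (4.667, 0), (3, 5), (0, 5.75)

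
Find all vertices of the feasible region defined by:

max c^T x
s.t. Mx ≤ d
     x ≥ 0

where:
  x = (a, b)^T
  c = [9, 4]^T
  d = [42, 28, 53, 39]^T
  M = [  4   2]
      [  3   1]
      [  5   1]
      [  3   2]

(0, 0), (9.333, 0), (7, 7), (3, 15), (0, 19.5)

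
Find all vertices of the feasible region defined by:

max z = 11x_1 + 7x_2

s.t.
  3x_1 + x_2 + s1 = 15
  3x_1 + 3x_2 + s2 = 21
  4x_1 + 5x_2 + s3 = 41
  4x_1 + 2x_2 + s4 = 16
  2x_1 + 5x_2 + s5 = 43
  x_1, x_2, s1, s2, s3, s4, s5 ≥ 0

(0, 0), (4, 0), (1, 6), (0, 7)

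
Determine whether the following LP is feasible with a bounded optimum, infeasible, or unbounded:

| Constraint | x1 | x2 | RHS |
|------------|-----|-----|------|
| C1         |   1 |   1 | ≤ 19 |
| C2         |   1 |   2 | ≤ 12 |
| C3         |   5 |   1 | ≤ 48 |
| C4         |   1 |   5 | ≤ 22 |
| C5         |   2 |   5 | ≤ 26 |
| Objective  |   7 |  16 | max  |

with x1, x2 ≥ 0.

Feasible with a bounded optimal solution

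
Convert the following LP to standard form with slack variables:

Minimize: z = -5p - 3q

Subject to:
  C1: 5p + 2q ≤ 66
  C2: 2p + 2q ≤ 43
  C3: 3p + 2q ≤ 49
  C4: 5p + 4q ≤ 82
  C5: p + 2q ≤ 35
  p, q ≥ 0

min z = -5p - 3q

s.t.
  5p + 2q + s1 = 66
  2p + 2q + s2 = 43
  3p + 2q + s3 = 49
  5p + 4q + s4 = 82
  p + 2q + s5 = 35
  p, q, s1, s2, s3, s4, s5 ≥ 0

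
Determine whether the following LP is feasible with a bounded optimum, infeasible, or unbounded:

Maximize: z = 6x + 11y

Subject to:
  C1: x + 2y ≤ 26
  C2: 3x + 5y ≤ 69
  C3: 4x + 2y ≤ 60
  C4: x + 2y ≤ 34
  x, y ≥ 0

Feasible with a bounded optimal solution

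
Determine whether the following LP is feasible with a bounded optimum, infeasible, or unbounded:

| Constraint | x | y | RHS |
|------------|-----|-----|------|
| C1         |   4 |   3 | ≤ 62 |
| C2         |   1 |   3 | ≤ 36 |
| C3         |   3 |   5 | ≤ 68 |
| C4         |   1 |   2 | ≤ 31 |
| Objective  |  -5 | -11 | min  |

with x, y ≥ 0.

Feasible with a bounded optimal solution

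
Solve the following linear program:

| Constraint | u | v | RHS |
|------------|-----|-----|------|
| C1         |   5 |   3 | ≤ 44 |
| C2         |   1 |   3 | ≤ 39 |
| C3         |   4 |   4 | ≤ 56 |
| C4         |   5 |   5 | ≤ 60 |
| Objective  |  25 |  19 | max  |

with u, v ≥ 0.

Evaluate the objective at each vertex of the feasible region:
  z(0, 0) = 0
  z(8.8, 0) = 220
  z(4, 8) = 252  ←
  z(0, 12) = 228
The maximum is at u = 4, v = 8.

u = 4, v = 8, z = 252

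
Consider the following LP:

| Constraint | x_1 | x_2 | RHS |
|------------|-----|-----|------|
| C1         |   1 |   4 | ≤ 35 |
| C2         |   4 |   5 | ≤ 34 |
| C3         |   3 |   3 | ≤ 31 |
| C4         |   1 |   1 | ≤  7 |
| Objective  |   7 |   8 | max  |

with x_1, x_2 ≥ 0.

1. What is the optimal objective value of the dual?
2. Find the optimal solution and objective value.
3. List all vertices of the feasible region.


1. 55
2. x_1 = 1, x_2 = 6, z = 55
3. (0, 0), (7, 0), (1, 6), (0, 6.8)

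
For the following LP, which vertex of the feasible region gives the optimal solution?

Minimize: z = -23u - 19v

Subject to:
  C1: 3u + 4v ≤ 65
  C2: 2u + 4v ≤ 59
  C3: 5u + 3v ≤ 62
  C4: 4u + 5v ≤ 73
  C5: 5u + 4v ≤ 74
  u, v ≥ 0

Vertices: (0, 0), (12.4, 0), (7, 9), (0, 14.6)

Evaluate the objective at each vertex of the feasible region:
  z(0, 0) = 0
  z(12.4, 0) = -285.2
  z(7, 9) = -332  ←
  z(0, 14.6) = -277.4
The minimum is at u = 7, v = 9.

(7, 9)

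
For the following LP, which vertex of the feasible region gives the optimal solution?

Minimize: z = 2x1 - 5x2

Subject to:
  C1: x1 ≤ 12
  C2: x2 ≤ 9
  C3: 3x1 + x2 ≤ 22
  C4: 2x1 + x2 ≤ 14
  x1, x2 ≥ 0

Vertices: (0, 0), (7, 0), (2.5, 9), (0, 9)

Evaluate the objective at each vertex of the feasible region:
  z(0, 0) = 0
  z(7, 0) = 14
  z(2.5, 9) = -40
  z(0, 9) = -45  ←
The minimum is at x1 = 0, x2 = 9.

(0, 9)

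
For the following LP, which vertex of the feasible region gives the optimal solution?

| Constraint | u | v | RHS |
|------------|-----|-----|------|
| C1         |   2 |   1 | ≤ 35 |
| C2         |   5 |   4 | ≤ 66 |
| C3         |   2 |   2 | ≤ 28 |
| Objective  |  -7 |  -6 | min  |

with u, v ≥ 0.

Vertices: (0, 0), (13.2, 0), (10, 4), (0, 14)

Evaluate the objective at each vertex of the feasible region:
  z(0, 0) = 0
  z(13.2, 0) = -92.4
  z(10, 4) = -94  ←
  z(0, 14) = -84
The minimum is at u = 10, v = 4.

(10, 4)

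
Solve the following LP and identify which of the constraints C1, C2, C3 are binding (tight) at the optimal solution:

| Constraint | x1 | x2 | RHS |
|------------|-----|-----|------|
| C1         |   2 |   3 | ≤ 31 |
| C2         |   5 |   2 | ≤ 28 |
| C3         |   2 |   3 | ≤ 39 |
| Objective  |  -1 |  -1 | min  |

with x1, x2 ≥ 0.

At x1 = 2, x2 = 9, compute slack b - a·x for each constraint:
  C1: 31 − 31 = 0  (binding)
  C2: 28 − 28 = 0  (binding)
  C3: 39 − 31 = 8  (slack)

Optimal: x1 = 2, x2 = 9
Binding: C1, C2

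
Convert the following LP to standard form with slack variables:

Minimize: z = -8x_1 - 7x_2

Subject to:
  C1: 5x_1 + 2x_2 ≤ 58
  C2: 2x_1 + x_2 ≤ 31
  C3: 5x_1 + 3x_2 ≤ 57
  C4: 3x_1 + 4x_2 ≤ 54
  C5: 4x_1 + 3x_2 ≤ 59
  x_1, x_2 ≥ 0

min z = -8x_1 - 7x_2

s.t.
  5x_1 + 2x_2 + s1 = 58
  2x_1 + x_2 + s2 = 31
  5x_1 + 3x_2 + s3 = 57
  3x_1 + 4x_2 + s4 = 54
  4x_1 + 3x_2 + s5 = 59
  x_1, x_2, s1, s2, s3, s4, s5 ≥ 0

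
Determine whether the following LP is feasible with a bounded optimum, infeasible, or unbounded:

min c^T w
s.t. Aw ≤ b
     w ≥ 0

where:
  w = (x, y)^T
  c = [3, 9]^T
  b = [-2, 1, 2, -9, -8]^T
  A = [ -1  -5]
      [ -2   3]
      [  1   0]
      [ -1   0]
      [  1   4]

Infeasible (no feasible solution exists)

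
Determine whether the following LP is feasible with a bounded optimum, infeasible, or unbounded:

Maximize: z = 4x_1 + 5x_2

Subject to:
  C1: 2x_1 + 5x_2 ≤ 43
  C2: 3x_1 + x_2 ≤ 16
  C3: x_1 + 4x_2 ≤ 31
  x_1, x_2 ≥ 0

Feasible with a bounded optimal solution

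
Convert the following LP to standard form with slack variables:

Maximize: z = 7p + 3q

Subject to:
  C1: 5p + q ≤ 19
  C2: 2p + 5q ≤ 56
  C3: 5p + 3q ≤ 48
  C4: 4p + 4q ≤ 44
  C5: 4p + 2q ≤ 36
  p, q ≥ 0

max z = 7p + 3q

s.t.
  5p + q + s1 = 19
  2p + 5q + s2 = 56
  5p + 3q + s3 = 48
  4p + 4q + s4 = 44
  4p + 2q + s5 = 36
  p, q, s1, s2, s3, s4, s5 ≥ 0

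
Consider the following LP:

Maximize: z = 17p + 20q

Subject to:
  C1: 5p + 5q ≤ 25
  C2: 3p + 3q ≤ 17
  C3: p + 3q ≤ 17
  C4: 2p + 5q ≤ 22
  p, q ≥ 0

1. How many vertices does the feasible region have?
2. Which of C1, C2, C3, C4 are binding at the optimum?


1. 4
2. C1, C4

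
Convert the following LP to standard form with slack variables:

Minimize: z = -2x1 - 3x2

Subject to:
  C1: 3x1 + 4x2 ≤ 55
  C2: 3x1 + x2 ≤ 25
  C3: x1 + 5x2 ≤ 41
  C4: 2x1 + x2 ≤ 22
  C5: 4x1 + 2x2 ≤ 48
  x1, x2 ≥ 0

min z = -2x1 - 3x2

s.t.
  3x1 + 4x2 + s1 = 55
  3x1 + x2 + s2 = 25
  x1 + 5x2 + s3 = 41
  2x1 + x2 + s4 = 22
  4x1 + 2x2 + s5 = 48
  x1, x2, s1, s2, s3, s4, s5 ≥ 0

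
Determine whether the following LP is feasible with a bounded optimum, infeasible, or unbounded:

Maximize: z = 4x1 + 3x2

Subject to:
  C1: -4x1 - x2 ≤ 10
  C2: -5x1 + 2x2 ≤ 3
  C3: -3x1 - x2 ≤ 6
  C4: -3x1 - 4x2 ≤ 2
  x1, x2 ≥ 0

Unbounded (objective can increase without bound)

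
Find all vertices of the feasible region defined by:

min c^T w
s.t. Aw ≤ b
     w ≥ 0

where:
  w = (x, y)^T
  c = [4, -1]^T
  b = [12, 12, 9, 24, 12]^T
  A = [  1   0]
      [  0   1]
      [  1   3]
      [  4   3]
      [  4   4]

(0, 0), (3, 0), (0, 3)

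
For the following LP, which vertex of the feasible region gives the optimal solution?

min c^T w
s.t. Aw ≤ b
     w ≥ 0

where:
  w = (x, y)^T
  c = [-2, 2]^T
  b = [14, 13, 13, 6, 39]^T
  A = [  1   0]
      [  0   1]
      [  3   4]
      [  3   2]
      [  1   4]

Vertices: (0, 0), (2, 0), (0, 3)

Evaluate the objective at each vertex of the feasible region:
  z(0, 0) = 0
  z(2, 0) = -4  ←
  z(0, 3) = 6
The minimum is at x = 2, y = 0.

(2, 0)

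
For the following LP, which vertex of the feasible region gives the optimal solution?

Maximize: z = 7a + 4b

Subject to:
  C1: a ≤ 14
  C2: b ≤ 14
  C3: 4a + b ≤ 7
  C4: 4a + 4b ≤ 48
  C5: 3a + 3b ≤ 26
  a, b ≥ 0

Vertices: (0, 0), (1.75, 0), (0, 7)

Evaluate the objective at each vertex of the feasible region:
  z(0, 0) = 0
  z(1.75, 0) = 12.25
  z(0, 7) = 28  ←
The maximum is at a = 0, b = 7.

(0, 7)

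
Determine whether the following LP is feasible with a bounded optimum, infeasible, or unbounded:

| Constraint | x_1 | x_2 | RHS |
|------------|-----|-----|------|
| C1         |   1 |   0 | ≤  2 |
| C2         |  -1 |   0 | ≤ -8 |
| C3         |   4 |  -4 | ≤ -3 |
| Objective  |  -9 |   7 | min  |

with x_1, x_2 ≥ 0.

Infeasible (no feasible solution exists)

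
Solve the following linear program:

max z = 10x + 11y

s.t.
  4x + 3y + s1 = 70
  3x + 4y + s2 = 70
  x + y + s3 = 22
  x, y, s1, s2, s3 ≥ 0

Evaluate the objective at each vertex of the feasible region:
  z(0, 0) = 0
  z(17.5, 0) = 175
  z(10, 10) = 210  ←
  z(0, 17.5) = 192.5
The maximum is at x = 10, y = 10.

x = 10, y = 10, z = 210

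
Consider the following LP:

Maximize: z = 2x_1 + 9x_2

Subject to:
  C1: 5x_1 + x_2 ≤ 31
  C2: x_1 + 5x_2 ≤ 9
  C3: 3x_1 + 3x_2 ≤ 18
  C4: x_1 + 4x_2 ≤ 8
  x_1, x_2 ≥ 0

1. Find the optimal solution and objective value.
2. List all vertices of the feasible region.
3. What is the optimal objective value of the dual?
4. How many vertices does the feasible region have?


1. x_1 = 4, x_2 = 1, z = 17
2. (0, 0), (6, 0), (5.333, 0.6667), (4, 1), (0, 1.8)
3. 17
4. 5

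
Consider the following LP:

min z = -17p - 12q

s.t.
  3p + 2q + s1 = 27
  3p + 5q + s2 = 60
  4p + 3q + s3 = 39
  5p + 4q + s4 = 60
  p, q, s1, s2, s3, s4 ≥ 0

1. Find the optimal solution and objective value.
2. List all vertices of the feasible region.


1. p = 3, q = 9, z = -159
2. (0, 0), (9, 0), (3, 9), (1.364, 11.18), (0, 12)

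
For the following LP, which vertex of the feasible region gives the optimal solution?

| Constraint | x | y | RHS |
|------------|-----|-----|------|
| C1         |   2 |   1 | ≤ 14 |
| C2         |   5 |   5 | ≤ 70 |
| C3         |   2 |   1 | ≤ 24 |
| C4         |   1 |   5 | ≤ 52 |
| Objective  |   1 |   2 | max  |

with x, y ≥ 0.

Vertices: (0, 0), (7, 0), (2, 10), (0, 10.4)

Evaluate the objective at each vertex of the feasible region:
  z(0, 0) = 0
  z(7, 0) = 7
  z(2, 10) = 22  ←
  z(0, 10.4) = 20.8
The maximum is at x = 2, y = 10.

(2, 10)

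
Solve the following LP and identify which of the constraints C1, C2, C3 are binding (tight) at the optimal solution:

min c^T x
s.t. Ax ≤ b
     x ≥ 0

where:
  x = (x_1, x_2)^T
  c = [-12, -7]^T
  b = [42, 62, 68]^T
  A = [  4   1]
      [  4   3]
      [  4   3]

At x_1 = 8, x_2 = 10, compute slack b - a·x for each constraint:
  C1: 42 − 42 = 0  (binding)
  C2: 62 − 62 = 0  (binding)
  C3: 68 − 62 = 6  (slack)

Optimal: x_1 = 8, x_2 = 10
Binding: C1, C2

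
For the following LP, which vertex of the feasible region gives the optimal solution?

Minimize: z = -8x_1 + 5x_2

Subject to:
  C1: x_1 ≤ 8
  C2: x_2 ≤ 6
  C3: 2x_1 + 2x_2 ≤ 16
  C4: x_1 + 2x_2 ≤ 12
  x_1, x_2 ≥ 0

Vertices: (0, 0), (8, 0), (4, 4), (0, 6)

Evaluate the objective at each vertex of the feasible region:
  z(0, 0) = 0
  z(8, 0) = -64  ←
  z(4, 4) = -12
  z(0, 6) = 30
The minimum is at x_1 = 8, x_2 = 0.

(8, 0)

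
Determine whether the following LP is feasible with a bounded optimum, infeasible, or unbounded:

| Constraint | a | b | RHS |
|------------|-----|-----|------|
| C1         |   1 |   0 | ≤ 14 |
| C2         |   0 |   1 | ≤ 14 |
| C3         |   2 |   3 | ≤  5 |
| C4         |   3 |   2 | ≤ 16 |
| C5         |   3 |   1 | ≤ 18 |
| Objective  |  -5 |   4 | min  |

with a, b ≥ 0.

Feasible with a bounded optimal solution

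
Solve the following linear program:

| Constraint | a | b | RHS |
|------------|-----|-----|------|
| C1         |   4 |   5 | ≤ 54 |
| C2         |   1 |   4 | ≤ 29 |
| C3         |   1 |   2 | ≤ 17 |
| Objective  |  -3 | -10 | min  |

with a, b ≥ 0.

Evaluate the objective at each vertex of the feasible region:
  z(0, 0) = 0
  z(13.5, 0) = -40.5
  z(7.667, 4.667) = -69.67
  z(5, 6) = -75  ←
  z(0, 7.25) = -72.5
The minimum is at a = 5, b = 6.

a = 5, b = 6, z = -75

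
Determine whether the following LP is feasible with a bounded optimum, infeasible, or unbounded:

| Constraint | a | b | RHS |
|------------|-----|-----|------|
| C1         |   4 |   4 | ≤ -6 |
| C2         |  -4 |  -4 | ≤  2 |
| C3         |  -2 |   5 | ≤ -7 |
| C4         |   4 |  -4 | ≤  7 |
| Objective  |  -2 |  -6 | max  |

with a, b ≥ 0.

Infeasible (no feasible solution exists)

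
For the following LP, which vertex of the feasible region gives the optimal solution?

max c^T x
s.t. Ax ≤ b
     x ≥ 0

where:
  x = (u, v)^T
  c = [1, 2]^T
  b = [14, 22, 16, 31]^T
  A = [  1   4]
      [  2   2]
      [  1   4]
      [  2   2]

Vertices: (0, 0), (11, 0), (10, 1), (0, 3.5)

Evaluate the objective at each vertex of the feasible region:
  z(0, 0) = 0
  z(11, 0) = 11
  z(10, 1) = 12  ←
  z(0, 3.5) = 7
The maximum is at u = 10, v = 1.

(10, 1)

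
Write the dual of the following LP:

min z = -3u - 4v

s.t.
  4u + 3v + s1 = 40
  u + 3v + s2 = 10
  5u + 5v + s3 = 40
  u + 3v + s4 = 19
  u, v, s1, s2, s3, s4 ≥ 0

Primal min cᵀx s.t. Ax ≤ b, x ≥ 0  →  Dual max −bᵀy s.t. Aᵀy ≥ −c, y ≥ 0.

Maximize: z = -40y1 - 10y2 - 40y3 - 19y4

Subject to:
  4y1 + y2 + 5y3 + y4 ≥ 3
  3y1 + 3y2 + 5y3 + 3y4 ≥ 4
  y1, y2, y3, y4 ≥ 0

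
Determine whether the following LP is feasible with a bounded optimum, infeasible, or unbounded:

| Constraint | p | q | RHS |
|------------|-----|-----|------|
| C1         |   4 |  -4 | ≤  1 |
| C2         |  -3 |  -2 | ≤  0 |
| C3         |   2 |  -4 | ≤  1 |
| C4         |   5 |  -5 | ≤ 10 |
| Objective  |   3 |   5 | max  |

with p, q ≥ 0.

Unbounded (objective can increase without bound)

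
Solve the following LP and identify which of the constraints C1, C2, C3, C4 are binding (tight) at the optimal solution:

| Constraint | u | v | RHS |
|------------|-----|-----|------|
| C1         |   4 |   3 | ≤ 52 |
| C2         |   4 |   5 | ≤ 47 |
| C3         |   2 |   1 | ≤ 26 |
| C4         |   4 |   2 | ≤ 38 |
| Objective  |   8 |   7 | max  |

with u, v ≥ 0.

At u = 8, v = 3, compute slack b - a·x for each constraint:
  C1: 52 − 41 = 11  (slack)
  C2: 47 − 47 = 0  (binding)
  C3: 26 − 19 = 7  (slack)
  C4: 38 − 38 = 0  (binding)

Optimal: u = 8, v = 3
Binding: C2, C4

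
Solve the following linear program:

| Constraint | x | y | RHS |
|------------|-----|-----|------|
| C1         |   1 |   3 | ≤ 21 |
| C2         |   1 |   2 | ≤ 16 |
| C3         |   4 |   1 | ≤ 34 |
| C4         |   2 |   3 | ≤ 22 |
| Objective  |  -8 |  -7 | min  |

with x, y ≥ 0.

Evaluate the objective at each vertex of the feasible region:
  z(0, 0) = 0
  z(8.5, 0) = -68
  z(8, 2) = -78  ←
  z(1, 6.667) = -54.67
  z(0, 7) = -49
The minimum is at x = 8, y = 2.

x = 8, y = 2, z = -78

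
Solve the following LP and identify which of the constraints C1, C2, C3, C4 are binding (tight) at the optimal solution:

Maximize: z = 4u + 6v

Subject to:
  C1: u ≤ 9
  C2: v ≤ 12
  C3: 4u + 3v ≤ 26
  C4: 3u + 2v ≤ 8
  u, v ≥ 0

At u = 0, v = 4, compute slack b - a·x for each constraint:
  C1: 9 − 0 = 9  (slack)
  C2: 12 − 4 = 8  (slack)
  C3: 26 − 12 = 14  (slack)
  C4: 8 − 8 = 0  (binding)

Optimal: u = 0, v = 4
Binding: C4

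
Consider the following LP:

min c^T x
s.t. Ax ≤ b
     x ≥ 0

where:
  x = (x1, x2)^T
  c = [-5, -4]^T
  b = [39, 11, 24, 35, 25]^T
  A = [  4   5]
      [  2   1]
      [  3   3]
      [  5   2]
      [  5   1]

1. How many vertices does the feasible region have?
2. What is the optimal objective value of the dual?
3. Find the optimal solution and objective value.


1. 6
2. -35
3. x1 = 3, x2 = 5, z = -35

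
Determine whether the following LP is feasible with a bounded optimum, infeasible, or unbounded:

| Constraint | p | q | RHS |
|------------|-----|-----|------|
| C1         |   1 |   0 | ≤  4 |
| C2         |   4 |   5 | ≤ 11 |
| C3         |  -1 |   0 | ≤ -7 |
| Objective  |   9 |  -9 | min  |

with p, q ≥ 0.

Infeasible (no feasible solution exists)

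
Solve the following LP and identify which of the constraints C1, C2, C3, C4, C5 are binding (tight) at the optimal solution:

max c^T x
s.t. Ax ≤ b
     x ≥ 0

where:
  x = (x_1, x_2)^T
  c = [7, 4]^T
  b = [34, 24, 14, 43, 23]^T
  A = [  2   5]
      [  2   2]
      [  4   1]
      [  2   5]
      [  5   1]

At x_1 = 2, x_2 = 6, compute slack b - a·x for each constraint:
  C1: 34 − 34 = 0  (binding)
  C2: 24 − 16 = 8  (slack)
  C3: 14 − 14 = 0  (binding)
  C4: 43 − 34 = 9  (slack)
  C5: 23 − 16 = 7  (slack)

Optimal: x_1 = 2, x_2 = 6
Binding: C1, C3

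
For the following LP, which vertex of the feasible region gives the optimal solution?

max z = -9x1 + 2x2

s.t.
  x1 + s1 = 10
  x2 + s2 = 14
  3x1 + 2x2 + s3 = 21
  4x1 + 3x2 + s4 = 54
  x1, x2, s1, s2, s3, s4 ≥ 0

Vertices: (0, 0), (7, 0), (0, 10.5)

Evaluate the objective at each vertex of the feasible region:
  z(0, 0) = 0
  z(7, 0) = -63
  z(0, 10.5) = 21  ←
The maximum is at x1 = 0, x2 = 10.5.

(0, 10.5)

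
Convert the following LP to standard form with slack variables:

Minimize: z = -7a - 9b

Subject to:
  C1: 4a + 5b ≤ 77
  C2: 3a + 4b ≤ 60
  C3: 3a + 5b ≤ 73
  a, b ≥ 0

min z = -7a - 9b

s.t.
  4a + 5b + s1 = 77
  3a + 4b + s2 = 60
  3a + 5b + s3 = 73
  a, b, s1, s2, s3 ≥ 0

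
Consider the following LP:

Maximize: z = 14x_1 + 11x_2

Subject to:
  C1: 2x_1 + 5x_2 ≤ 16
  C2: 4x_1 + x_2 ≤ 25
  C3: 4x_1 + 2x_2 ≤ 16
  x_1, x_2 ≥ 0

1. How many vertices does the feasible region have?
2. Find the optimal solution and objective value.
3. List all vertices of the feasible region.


1. 4
2. x_1 = 3, x_2 = 2, z = 64
3. (0, 0), (4, 0), (3, 2), (0, 3.2)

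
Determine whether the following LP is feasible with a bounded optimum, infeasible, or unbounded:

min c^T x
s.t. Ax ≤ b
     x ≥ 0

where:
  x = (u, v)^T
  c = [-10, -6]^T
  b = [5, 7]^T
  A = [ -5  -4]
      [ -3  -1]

Unbounded (objective can decrease without bound)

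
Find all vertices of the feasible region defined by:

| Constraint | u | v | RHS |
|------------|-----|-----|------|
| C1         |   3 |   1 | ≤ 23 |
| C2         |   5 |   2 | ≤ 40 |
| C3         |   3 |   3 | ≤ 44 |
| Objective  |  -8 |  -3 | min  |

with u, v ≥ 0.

(0, 0), (7.667, 0), (6, 5), (3.556, 11.11), (0, 14.67)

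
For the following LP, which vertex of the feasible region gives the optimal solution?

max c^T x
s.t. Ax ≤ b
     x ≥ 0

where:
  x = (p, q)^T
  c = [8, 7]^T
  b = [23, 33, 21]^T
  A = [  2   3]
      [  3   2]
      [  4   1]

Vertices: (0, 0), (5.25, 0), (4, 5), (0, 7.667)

Evaluate the objective at each vertex of the feasible region:
  z(0, 0) = 0
  z(5.25, 0) = 42
  z(4, 5) = 67  ←
  z(0, 7.667) = 53.67
The maximum is at p = 4, q = 5.

(4, 5)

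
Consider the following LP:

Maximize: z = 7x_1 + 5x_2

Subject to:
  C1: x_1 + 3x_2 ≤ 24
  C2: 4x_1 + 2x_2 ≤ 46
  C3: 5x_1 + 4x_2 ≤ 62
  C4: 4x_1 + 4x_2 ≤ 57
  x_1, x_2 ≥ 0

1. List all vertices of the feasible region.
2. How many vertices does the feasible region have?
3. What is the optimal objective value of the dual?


1. (0, 0), (11.5, 0), (10, 3), (8.182, 5.273), (0, 8)
2. 5
3. 85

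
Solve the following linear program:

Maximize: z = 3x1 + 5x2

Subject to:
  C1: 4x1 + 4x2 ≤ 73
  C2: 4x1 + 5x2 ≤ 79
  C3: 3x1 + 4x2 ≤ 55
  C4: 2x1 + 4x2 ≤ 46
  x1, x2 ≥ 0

Evaluate the objective at each vertex of the feasible region:
  z(0, 0) = 0
  z(18.25, 0) = 54.75
  z(18, 0.25) = 55.25
  z(9, 7) = 62  ←
  z(0, 11.5) = 57.5
The maximum is at x1 = 9, x2 = 7.

x1 = 9, x2 = 7, z = 62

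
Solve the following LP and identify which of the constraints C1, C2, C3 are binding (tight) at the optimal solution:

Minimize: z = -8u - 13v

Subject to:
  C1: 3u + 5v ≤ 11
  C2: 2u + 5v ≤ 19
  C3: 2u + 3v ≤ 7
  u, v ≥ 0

At u = 2, v = 1, compute slack b - a·x for each constraint:
  C1: 11 − 11 = 0  (binding)
  C2: 19 − 9 = 10  (slack)
  C3: 7 − 7 = 0  (binding)

Optimal: u = 2, v = 1
Binding: C1, C3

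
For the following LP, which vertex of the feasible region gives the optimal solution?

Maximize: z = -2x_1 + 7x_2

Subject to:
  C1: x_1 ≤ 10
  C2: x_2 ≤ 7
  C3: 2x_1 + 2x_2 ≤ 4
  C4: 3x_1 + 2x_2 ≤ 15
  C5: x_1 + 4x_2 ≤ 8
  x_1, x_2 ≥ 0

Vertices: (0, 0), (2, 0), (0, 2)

Evaluate the objective at each vertex of the feasible region:
  z(0, 0) = 0
  z(2, 0) = -4
  z(0, 2) = 14  ←
The maximum is at x_1 = 0, x_2 = 2.

(0, 2)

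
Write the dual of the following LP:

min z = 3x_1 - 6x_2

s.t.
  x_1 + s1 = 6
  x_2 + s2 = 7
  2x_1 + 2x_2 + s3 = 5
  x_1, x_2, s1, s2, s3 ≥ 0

Primal min cᵀx s.t. Ax ≤ b, x ≥ 0  →  Dual max −bᵀy s.t. Aᵀy ≥ −c, y ≥ 0.

Maximize: z = -6y1 - 7y2 - 5y3

Subject to:
  y1 + 2y3 ≥ -3
  y2 + 2y3 ≥ 6
  y1, y2, y3 ≥ 0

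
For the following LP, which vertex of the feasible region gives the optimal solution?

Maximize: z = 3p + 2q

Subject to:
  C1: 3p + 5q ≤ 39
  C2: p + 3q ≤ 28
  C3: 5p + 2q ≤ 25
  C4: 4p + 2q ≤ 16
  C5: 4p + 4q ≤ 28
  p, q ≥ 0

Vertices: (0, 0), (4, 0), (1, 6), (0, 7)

Evaluate the objective at each vertex of the feasible region:
  z(0, 0) = 0
  z(4, 0) = 12
  z(1, 6) = 15  ←
  z(0, 7) = 14
The maximum is at p = 1, q = 6.

(1, 6)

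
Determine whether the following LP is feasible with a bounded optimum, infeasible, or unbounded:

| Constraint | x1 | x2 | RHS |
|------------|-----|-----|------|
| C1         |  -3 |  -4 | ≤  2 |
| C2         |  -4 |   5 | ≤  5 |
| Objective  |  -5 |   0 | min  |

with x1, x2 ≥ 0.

Unbounded (objective can decrease without bound)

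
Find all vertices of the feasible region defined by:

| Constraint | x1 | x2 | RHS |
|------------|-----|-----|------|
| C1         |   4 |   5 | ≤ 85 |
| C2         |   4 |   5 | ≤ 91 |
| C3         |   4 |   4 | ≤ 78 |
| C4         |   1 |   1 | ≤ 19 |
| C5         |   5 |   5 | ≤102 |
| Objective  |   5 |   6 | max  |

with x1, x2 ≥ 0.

(0, 0), (19, 0), (10, 9), (0, 17)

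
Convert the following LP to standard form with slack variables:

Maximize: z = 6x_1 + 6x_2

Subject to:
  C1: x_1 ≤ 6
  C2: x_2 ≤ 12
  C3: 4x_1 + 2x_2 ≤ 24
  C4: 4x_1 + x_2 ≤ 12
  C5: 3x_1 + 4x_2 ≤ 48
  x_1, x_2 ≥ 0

max z = 6x_1 + 6x_2

s.t.
  x_1 + s1 = 6
  x_2 + s2 = 12
  4x_1 + 2x_2 + s3 = 24
  4x_1 + x_2 + s4 = 12
  3x_1 + 4x_2 + s5 = 48
  x_1, x_2, s1, s2, s3, s4, s5 ≥ 0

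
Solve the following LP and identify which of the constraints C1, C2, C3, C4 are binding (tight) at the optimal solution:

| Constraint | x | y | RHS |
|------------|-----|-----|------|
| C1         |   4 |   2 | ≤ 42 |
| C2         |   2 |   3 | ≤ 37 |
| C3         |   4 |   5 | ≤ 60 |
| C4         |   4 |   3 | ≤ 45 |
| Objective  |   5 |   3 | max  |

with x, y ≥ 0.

At x = 9, y = 3, compute slack b - a·x for each constraint:
  C1: 42 − 42 = 0  (binding)
  C2: 37 − 27 = 10  (slack)
  C3: 60 − 51 = 9  (slack)
  C4: 45 − 45 = 0  (binding)

Optimal: x = 9, y = 3
Binding: C1, C4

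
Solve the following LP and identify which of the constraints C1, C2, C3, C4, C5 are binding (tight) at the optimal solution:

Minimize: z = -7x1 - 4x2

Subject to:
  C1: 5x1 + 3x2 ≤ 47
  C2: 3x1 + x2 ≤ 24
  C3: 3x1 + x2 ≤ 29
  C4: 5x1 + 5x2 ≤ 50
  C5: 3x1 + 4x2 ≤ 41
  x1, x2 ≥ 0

At x1 = 7, x2 = 3, compute slack b - a·x for each constraint:
  C1: 47 − 44 = 3  (slack)
  C2: 24 − 24 = 0  (binding)
  C3: 29 − 24 = 5  (slack)
  C4: 50 − 50 = 0  (binding)
  C5: 41 − 33 = 8  (slack)

Optimal: x1 = 7, x2 = 3
Binding: C2, C4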